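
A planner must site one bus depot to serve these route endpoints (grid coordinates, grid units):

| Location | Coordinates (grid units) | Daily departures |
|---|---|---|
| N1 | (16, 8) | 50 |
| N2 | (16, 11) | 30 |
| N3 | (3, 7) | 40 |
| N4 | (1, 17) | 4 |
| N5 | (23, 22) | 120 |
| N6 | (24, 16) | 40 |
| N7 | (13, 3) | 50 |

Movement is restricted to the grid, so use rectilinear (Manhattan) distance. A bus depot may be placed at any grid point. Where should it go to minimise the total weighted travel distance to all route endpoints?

Manhattan distance separates: Σwᵢ(|x−xᵢ|+|y−yᵢ|) = Σwᵢ|x−xᵢ| + Σwᵢ|y−yᵢ|, so x and y are optimised independently as 1-D weighted medians.
Total weight W = 334; half = 167.
x-coordinate, sorted with cumulative weight:
  x=1 (N4, w=4) cum 4
  x=3 (N3, w=40) cum 44
  x=13 (N7, w=50) cum 94
  x=16 (N1, w=50) cum 144
  x=16 (N2, w=30) cum 174  ← median
  x=23 (N5, w=120) cum 294
  x=24 (N6, w=40) cum 334
⇒ x* = 16
y-coordinate, sorted with cumulative weight:
  y=3 (N7, w=50) cum 50
  y=7 (N3, w=40) cum 90
  y=8 (N1, w=50) cum 140
  y=11 (N2, w=30) cum 170  ← median
  y=16 (N6, w=40) cum 210
  y=17 (N4, w=4) cum 214
  y=22 (N5, w=120) cum 334
⇒ y* = 11

(16, 11)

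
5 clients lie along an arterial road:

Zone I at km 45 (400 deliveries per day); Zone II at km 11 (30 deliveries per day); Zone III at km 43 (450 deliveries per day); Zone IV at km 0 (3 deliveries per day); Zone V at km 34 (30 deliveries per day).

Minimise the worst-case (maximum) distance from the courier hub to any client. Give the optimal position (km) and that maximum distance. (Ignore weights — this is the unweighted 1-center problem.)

location 22.5, max distance 22.5

The 1-center on a line is the midpoint of the two extreme points: leftmost at 0, rightmost at 45.
Optimal location = (0 + 45)/2 = 22.5; maximum distance = (45 − 0)/2 = 22.5.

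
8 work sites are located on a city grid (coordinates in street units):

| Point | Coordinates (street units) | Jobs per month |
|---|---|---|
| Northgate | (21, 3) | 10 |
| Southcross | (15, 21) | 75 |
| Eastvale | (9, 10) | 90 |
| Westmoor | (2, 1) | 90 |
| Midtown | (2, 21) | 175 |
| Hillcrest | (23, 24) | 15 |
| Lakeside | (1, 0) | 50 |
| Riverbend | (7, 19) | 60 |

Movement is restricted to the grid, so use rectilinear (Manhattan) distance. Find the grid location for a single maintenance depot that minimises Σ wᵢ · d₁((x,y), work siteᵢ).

Manhattan distance separates: Σwᵢ(|x−xᵢ|+|y−yᵢ|) = Σwᵢ|x−xᵢ| + Σwᵢ|y−yᵢ|, so x and y are optimised independently as 1-D weighted medians.
Total weight W = 565; half = 282.5.
x-coordinate, sorted with cumulative weight:
  x=1 (Lakeside, w=50) cum 50
  x=2 (Westmoor, w=90) cum 140
  x=2 (Midtown, w=175) cum 315  ← median
  x=7 (Riverbend, w=60) cum 375
  x=9 (Eastvale, w=90) cum 465
  x=15 (Southcross, w=75) cum 540
  x=21 (Northgate, w=10) cum 550
  x=23 (Hillcrest, w=15) cum 565
⇒ x* = 2
y-coordinate, sorted with cumulative weight:
  y=0 (Lakeside, w=50) cum 50
  y=1 (Westmoor, w=90) cum 140
  y=3 (Northgate, w=10) cum 150
  y=10 (Eastvale, w=90) cum 240
  y=19 (Riverbend, w=60) cum 300  ← median
  y=21 (Southcross, w=75) cum 375
  y=21 (Midtown, w=175) cum 550
  y=24 (Hillcrest, w=15) cum 565
⇒ y* = 19

(2, 19)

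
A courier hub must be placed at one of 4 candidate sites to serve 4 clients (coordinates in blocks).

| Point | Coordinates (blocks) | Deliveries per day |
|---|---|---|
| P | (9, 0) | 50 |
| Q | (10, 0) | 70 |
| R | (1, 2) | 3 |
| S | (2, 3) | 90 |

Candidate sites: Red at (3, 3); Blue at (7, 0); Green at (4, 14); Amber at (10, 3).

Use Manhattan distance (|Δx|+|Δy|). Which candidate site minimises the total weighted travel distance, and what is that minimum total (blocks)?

Total weighted distance at each candidate:
  Red (3, 3): total = 1249
  Blue (7, 0): total = 1054
  Green (4, 14): total = 3565
  Amber (10, 3): total = 1160
Minimum is at Blue with total 1054 blocks.

Blue, total 1054 blocks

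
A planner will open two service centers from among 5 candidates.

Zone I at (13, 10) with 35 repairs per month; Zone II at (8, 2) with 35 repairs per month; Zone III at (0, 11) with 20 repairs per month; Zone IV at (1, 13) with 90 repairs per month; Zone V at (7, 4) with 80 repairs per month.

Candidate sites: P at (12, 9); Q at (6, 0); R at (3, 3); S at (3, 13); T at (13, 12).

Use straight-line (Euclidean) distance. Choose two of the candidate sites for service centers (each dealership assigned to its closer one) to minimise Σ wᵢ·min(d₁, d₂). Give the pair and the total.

{Q, S}, total 1046.4

Evaluate every pair (each demand assigned to the nearer of the two):
  {Q, S}: total = 1046.4
  {R, S}: total = 1125.8
  {P, S}: total = 1149.5
  {S, T}: total = 1501.3
  {P, R}: total = 1646.5
  {R, T}: total = 1667.0
  {P, Q}: total = 1775.1
  {Q, T}: total = 1833.2
  {Q, R}: total = 1944.8
  {P, T}: total = 2194.1
Best pair: {Q, S} with total 1046.4.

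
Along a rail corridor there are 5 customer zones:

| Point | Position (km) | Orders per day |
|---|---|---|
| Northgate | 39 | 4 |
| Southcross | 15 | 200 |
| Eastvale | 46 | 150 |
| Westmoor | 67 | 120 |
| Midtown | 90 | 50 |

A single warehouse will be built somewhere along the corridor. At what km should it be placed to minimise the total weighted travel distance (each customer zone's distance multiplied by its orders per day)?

For a sum of weighted absolute distances on a line, the optimum is the weighted median (not the mean). Total weight W = 524; half-weight = 262.
Sort by position and accumulate weight:
  km 15 (Southcross, w=200) → cum 200
  km 39 (Northgate, w=4) → cum 204
  km 46 (Eastvale, w=150) → cum 354  ≥ 262 → median here
  km 67 (Westmoor, w=120) → cum 474
  km 90 (Midtown, w=50) → cum 524
Optimal location: km 46.

x = 46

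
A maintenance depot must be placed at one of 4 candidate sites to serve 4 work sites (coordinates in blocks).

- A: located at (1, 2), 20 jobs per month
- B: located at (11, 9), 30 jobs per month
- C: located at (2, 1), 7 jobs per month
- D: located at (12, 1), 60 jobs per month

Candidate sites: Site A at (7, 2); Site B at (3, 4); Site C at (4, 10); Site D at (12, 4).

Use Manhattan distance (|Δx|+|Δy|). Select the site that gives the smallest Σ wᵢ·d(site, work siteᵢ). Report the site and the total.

Site D, total 711 blocks

Total weighted distance at each candidate:
  Site A (7, 2): total = 852
  Site B (3, 4): total = 1218
  Site C (4, 10): total = 1557
  Site D (12, 4): total = 711
Minimum is at Site D with total 711 blocks.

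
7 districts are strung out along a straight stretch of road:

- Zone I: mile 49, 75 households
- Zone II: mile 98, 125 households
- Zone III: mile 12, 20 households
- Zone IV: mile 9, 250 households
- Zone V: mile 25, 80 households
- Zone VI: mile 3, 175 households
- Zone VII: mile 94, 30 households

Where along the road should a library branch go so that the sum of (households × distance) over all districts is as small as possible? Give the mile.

For a sum of weighted absolute distances on a line, the optimum is the weighted median (not the mean). Total weight W = 755; half-weight = 377.5.
Sort by position and accumulate weight:
  mile 3 (Zone VI, w=175) → cum 175
  mile 9 (Zone IV, w=250) → cum 425  ≥ 377.5 → median here
  mile 12 (Zone III, w=20) → cum 445
  mile 25 (Zone V, w=80) → cum 525
  mile 49 (Zone I, w=75) → cum 600
  mile 94 (Zone VII, w=30) → cum 630
  mile 98 (Zone II, w=125) → cum 755
Optimal location: mile 9.

x = 9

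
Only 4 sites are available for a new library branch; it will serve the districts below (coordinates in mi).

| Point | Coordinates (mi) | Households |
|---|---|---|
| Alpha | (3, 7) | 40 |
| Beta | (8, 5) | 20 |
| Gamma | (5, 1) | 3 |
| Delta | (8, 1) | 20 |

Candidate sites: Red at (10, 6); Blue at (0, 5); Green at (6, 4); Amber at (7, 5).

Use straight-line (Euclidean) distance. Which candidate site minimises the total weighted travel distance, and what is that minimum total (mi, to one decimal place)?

Total weighted distance at each candidate:
  Red (10, 6): total = 456.5
  Blue (0, 5): total = 502.3
  Green (6, 4): total = 296.0
  Amber (7, 5): total = 294.8
Minimum is at Amber with total 294.8 mi.

Amber, total 294.8 mi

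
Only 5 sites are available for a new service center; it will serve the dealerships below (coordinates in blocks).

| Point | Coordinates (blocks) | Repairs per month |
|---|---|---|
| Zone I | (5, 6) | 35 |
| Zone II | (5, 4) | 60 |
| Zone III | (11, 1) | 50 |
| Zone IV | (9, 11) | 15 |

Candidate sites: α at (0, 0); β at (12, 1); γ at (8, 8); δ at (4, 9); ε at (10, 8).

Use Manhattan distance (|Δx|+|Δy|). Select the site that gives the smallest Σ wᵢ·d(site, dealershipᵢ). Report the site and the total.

Total weighted distance at each candidate:
  α (0, 0): total = 1825
  β (12, 1): total = 1265
  γ (8, 8): total = 1155
  δ (4, 9): total = 1355
  ε (10, 8): total = 1245
Minimum is at γ with total 1155 blocks.

γ, total 1155 blocks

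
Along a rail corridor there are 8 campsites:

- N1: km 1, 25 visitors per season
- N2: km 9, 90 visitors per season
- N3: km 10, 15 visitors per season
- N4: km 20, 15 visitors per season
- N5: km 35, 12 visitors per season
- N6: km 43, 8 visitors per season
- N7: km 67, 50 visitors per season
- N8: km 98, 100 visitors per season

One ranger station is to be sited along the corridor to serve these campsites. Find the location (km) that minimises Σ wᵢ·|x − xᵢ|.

For a sum of weighted absolute distances on a line, the optimum is the weighted median (not the mean). Total weight W = 315; half-weight = 157.5.
Sort by position and accumulate weight:
  km 1 (N1, w=25) → cum 25
  km 9 (N2, w=90) → cum 115
  km 10 (N3, w=15) → cum 130
  km 20 (N4, w=15) → cum 145
  km 35 (N5, w=12) → cum 157
  km 43 (N6, w=8) → cum 165  ≥ 157.5 → median here
  km 67 (N7, w=50) → cum 215
  km 98 (N8, w=100) → cum 315
Optimal location: km 43.

x = 43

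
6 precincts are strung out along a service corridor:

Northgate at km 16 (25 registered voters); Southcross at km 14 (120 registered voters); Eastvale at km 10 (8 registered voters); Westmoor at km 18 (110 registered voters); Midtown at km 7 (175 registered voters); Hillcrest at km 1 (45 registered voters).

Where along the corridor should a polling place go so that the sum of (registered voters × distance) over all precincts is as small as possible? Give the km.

For a sum of weighted absolute distances on a line, the optimum is the weighted median (not the mean). Total weight W = 483; half-weight = 241.5.
Sort by position and accumulate weight:
  km 1 (Hillcrest, w=45) → cum 45
  km 7 (Midtown, w=175) → cum 220
  km 10 (Eastvale, w=8) → cum 228
  km 14 (Southcross, w=120) → cum 348  ≥ 241.5 → median here
  km 16 (Northgate, w=25) → cum 373
  km 18 (Westmoor, w=110) → cum 483
Optimal location: km 14.

x = 14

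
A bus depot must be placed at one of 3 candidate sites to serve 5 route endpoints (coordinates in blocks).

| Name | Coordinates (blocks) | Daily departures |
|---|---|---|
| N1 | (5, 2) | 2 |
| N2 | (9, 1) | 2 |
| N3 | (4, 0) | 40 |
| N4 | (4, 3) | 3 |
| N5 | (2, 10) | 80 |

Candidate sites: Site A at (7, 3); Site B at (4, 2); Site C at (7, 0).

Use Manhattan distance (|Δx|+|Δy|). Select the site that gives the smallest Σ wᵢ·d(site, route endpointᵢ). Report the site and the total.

Total weighted distance at each candidate:
  Site A (7, 3): total = 1223
  Site B (4, 2): total = 897
  Site C (7, 0): total = 1352
Minimum is at Site B with total 897 blocks.

Site B, total 897 blocks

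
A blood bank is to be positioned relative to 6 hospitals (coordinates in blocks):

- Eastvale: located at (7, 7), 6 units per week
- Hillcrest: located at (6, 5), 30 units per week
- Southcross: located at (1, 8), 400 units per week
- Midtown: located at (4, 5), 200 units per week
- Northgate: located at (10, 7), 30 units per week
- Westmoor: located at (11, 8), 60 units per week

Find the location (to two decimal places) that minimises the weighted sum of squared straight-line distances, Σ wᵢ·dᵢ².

(3.28, 7.00)

The minimiser of Σwᵢ‖p−pᵢ‖² is the weighted centroid p* = (Σwᵢpᵢ)/(Σwᵢ).
Σwᵢ = 726.
Σwᵢxᵢ = 6·7 + 30·6 + 400·1 + 200·4 + 30·10 + 60·11 = 2382.
Σwᵢyᵢ = 6·7 + 30·5 + 400·8 + 200·5 + 30·7 + 60·8 = 5082.
x* = 2382/726 = 3.28, y* = 5082/726 = 7.00.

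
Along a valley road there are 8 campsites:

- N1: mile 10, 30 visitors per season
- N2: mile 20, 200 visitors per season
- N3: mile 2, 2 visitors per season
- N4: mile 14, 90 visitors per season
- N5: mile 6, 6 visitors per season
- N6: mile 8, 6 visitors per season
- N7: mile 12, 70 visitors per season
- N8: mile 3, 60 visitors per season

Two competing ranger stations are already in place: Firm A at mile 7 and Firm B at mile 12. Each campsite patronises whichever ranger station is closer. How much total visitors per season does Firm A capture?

74

The indifferent point is the midpoint (7+12)/2 = 9.5; campsites left of it (closer to Firm A at 7) go to Firm A, those right go to Firm B.
  N3 at 2 (w=2) → Firm A
  N8 at 3 (w=60) → Firm A
  N5 at 6 (w=6) → Firm A
  N6 at 8 (w=6) → Firm A
  N1 at 10 (w=30) → Firm B
  N7 at 12 (w=70) → Firm B
  N4 at 14 (w=90) → Firm B
  N2 at 20 (w=200) → Firm B
Firm A captures 74; Firm B captures 390.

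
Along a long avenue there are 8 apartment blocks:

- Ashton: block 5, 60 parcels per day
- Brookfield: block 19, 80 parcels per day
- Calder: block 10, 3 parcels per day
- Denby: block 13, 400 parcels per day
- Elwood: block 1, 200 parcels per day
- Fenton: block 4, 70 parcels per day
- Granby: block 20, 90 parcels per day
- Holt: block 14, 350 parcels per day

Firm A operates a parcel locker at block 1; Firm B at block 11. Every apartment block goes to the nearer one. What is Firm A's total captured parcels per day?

The indifferent point is the midpoint (1+11)/2 = 6; apartment blocks left of it (closer to Firm A at 1) go to Firm A, those right go to Firm B.
  Elwood at 1 (w=200) → Firm A
  Fenton at 4 (w=70) → Firm A
  Ashton at 5 (w=60) → Firm A
  Calder at 10 (w=3) → Firm B
  Denby at 13 (w=400) → Firm B
  Holt at 14 (w=350) → Firm B
  Brookfield at 19 (w=80) → Firm B
  Granby at 20 (w=90) → Firm B
Firm A captures 330; Firm B captures 923.

330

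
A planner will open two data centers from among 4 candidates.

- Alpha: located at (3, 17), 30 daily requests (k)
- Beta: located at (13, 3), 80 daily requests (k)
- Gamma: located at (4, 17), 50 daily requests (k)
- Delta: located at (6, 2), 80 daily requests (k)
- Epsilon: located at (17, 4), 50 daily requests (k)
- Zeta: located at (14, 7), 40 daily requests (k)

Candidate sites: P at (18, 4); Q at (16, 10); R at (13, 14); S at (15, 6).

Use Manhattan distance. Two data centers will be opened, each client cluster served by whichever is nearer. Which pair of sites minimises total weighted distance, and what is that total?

Evaluate every pair (each demand assigned to the nearer of the two):
  {R, S}: total = 2710
  {P, R}: total = 2920
  {Q, S}: total = 3270
  {P, S}: total = 3360
  {P, Q}: total = 3400
  {Q, R}: total = 3780
Best pair: {R, S} with total 2710.

{R, S}, total 2710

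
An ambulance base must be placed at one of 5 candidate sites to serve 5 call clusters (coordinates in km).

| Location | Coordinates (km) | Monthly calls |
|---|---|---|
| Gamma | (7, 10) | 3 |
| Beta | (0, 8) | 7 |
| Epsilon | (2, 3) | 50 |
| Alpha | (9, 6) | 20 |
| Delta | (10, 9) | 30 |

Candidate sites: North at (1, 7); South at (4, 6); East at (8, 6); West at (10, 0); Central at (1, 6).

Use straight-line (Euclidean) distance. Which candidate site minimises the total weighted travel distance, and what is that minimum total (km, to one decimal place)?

Total weighted distance at each candidate:
  North (1, 7): total = 674.0
  South (4, 6): total = 527.8
  East (8, 6): total = 533.7
  West (10, 0): total = 939.8
  Central (1, 6): total = 640.0
Minimum is at South with total 527.8 km.

South, total 527.8 km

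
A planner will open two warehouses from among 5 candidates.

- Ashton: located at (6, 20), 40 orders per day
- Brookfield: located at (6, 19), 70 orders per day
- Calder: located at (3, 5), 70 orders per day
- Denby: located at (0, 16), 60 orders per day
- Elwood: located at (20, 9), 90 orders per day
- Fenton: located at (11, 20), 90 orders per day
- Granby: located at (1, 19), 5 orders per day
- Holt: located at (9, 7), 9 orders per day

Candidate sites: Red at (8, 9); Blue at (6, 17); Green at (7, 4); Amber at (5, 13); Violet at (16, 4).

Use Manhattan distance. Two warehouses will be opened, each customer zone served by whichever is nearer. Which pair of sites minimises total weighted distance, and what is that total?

Evaluate every pair (each demand assigned to the nearer of the two):
  {Red, Blue}: total = 3172
  {Blue, Violet}: total = 3315
  {Blue, Green}: total = 3450
  {Blue, Amber}: total = 3935
  {Amber, Violet}: total = 4110
  {Red, Amber}: total = 4247
  {Green, Amber}: total = 4525
  {Red, Green}: total = 5062
  {Red, Violet}: total = 5072
  {Green, Violet}: total = 6050
Best pair: {Red, Blue} with total 3172.

{Red, Blue}, total 3172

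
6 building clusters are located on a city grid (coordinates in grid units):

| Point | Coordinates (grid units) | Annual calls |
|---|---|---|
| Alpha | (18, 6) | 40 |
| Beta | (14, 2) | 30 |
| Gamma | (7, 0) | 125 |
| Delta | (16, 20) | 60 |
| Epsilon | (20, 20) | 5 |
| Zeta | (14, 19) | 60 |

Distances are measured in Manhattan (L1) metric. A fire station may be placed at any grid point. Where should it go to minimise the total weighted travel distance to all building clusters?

(14, 6)

Manhattan distance separates: Σwᵢ(|x−xᵢ|+|y−yᵢ|) = Σwᵢ|x−xᵢ| + Σwᵢ|y−yᵢ|, so x and y are optimised independently as 1-D weighted medians.
Total weight W = 320; half = 160.
x-coordinate, sorted with cumulative weight:
  x=7 (Gamma, w=125) cum 125
  x=14 (Beta, w=30) cum 155
  x=14 (Zeta, w=60) cum 215  ← median
  x=16 (Delta, w=60) cum 275
  x=18 (Alpha, w=40) cum 315
  x=20 (Epsilon, w=5) cum 320
⇒ x* = 14
y-coordinate, sorted with cumulative weight:
  y=0 (Gamma, w=125) cum 125
  y=2 (Beta, w=30) cum 155
  y=6 (Alpha, w=40) cum 195  ← median
  y=19 (Zeta, w=60) cum 255
  y=20 (Delta, w=60) cum 315
  y=20 (Epsilon, w=5) cum 320
⇒ y* = 6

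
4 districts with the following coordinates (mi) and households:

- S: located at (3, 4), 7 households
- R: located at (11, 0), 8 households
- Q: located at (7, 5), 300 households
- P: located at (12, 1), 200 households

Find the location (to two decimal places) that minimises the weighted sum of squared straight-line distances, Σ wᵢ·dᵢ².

The minimiser of Σwᵢ‖p−pᵢ‖² is the weighted centroid p* = (Σwᵢpᵢ)/(Σwᵢ).
Σwᵢ = 515.
Σwᵢxᵢ = 7·3 + 8·11 + 300·7 + 200·12 = 4609.
Σwᵢyᵢ = 7·4 + 8·0 + 300·5 + 200·1 = 1728.
x* = 4609/515 = 8.95, y* = 1728/515 = 3.36.

(8.95, 3.36)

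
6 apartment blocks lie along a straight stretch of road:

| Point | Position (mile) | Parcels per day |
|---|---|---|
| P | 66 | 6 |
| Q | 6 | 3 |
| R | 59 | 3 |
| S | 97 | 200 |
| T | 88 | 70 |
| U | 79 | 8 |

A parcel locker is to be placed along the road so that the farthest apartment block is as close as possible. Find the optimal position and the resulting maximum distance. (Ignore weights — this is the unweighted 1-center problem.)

location 51.5, max distance 45.5

The 1-center on a line is the midpoint of the two extreme points: leftmost at 6, rightmost at 97.
Optimal location = (6 + 97)/2 = 51.5; maximum distance = (97 − 6)/2 = 45.5.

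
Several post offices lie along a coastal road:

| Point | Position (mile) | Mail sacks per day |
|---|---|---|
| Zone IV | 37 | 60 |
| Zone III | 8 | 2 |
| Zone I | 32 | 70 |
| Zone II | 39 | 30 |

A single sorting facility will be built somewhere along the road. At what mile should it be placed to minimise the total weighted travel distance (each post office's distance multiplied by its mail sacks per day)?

x = 37

For a sum of weighted absolute distances on a line, the optimum is the weighted median (not the mean). Total weight W = 162; half-weight = 81.
Sort by position and accumulate weight:
  mile 8 (Zone III, w=2) → cum 2
  mile 32 (Zone I, w=70) → cum 72
  mile 37 (Zone IV, w=60) → cum 132  ≥ 81 → median here
  mile 39 (Zone II, w=30) → cum 162
Optimal location: mile 37.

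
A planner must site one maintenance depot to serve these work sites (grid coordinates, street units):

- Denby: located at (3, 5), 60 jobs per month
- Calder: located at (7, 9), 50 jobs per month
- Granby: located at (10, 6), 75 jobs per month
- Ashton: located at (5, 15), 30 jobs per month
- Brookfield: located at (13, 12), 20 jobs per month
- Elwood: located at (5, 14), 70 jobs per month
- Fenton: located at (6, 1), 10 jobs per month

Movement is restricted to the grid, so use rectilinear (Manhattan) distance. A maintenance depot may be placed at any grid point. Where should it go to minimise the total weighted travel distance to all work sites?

(5, 9)

Manhattan distance separates: Σwᵢ(|x−xᵢ|+|y−yᵢ|) = Σwᵢ|x−xᵢ| + Σwᵢ|y−yᵢ|, so x and y are optimised independently as 1-D weighted medians.
Total weight W = 315; half = 157.5.
x-coordinate, sorted with cumulative weight:
  x=3 (Denby, w=60) cum 60
  x=5 (Ashton, w=30) cum 90
  x=5 (Elwood, w=70) cum 160  ← median
  x=6 (Fenton, w=10) cum 170
  x=7 (Calder, w=50) cum 220
  x=10 (Granby, w=75) cum 295
  x=13 (Brookfield, w=20) cum 315
⇒ x* = 5
y-coordinate, sorted with cumulative weight:
  y=1 (Fenton, w=10) cum 10
  y=5 (Denby, w=60) cum 70
  y=6 (Granby, w=75) cum 145
  y=9 (Calder, w=50) cum 195  ← median
  y=12 (Brookfield, w=20) cum 215
  y=14 (Elwood, w=70) cum 285
  y=15 (Ashton, w=30) cum 315
⇒ y* = 9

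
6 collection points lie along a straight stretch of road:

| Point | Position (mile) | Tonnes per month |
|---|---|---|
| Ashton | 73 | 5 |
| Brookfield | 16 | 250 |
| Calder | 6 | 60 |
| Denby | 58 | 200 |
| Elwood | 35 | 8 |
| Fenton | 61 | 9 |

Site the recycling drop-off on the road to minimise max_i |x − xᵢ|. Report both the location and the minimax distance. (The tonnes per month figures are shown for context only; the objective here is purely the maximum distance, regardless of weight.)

The 1-center on a line is the midpoint of the two extreme points: leftmost at 6, rightmost at 73.
Optimal location = (6 + 73)/2 = 39.5; maximum distance = (73 − 6)/2 = 33.5.

location 39.5, max distance 33.5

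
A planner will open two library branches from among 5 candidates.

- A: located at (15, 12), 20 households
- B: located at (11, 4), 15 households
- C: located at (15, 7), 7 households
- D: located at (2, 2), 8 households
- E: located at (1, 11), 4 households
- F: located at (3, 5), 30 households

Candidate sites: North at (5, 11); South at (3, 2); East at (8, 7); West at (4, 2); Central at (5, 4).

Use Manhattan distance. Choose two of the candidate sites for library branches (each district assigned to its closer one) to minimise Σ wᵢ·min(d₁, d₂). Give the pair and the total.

{South, East}, total 521

Evaluate every pair (each demand assigned to the nearer of the two):
  {South, East}: total = 521
  {North, Central}: total = 547
  {East, Central}: total = 553
  {East, West}: total = 559
  {North, South}: total = 582
  {North, West}: total = 605
  {North, East}: total = 673
  {South, Central}: total = 683
  {West, Central}: total = 691
  {South, West}: total = 809
Best pair: {South, East} with total 521.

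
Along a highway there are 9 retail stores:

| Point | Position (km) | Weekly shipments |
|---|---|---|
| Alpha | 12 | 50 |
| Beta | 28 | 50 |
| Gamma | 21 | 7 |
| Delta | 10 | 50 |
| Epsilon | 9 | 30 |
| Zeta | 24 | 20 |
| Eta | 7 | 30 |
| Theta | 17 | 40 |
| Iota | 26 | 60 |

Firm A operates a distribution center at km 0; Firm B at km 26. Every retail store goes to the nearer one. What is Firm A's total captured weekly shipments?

The indifferent point is the midpoint (0+26)/2 = 13; retail stores left of it (closer to Firm A at 0) go to Firm A, those right go to Firm B.
  Eta at 7 (w=30) → Firm A
  Epsilon at 9 (w=30) → Firm A
  Delta at 10 (w=50) → Firm A
  Alpha at 12 (w=50) → Firm A
  Theta at 17 (w=40) → Firm B
  Gamma at 21 (w=7) → Firm B
  Zeta at 24 (w=20) → Firm B
  Iota at 26 (w=60) → Firm B
  Beta at 28 (w=50) → Firm B
Firm A captures 160; Firm B captures 177.

160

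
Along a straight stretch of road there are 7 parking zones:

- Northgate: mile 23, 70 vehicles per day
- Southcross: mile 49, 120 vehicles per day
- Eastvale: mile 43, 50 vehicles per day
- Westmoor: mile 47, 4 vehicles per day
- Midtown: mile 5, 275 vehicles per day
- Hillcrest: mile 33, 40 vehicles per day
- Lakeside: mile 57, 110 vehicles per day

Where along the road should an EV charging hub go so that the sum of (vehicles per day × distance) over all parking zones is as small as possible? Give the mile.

x = 23

For a sum of weighted absolute distances on a line, the optimum is the weighted median (not the mean). Total weight W = 669; half-weight = 334.5.
Sort by position and accumulate weight:
  mile 5 (Midtown, w=275) → cum 275
  mile 23 (Northgate, w=70) → cum 345  ≥ 334.5 → median here
  mile 33 (Hillcrest, w=40) → cum 385
  mile 43 (Eastvale, w=50) → cum 435
  mile 47 (Westmoor, w=4) → cum 439
  mile 49 (Southcross, w=120) → cum 559
  mile 57 (Lakeside, w=110) → cum 669
Optimal location: mile 23.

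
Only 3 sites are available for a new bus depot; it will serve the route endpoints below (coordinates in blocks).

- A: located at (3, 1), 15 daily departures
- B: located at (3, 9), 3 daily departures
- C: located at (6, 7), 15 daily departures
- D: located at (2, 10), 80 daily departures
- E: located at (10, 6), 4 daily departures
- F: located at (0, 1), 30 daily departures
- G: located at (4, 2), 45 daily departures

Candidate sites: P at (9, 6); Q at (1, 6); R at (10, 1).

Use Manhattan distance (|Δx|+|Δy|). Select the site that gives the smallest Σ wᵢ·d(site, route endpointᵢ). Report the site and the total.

Total weighted distance at each candidate:
  P (9, 6): total = 1961
  Q (1, 6): total = 1141
  R (10, 1): total = 2295
Minimum is at Q with total 1141 blocks.

Q, total 1141 blocks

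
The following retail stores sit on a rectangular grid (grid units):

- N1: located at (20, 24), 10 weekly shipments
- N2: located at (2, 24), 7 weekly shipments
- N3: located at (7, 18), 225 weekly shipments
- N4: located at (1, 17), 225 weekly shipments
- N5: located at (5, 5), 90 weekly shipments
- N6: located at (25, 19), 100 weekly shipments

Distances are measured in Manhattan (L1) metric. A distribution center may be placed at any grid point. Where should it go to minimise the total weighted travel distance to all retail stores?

(7, 18)

Manhattan distance separates: Σwᵢ(|x−xᵢ|+|y−yᵢ|) = Σwᵢ|x−xᵢ| + Σwᵢ|y−yᵢ|, so x and y are optimised independently as 1-D weighted medians.
Total weight W = 657; half = 328.5.
x-coordinate, sorted with cumulative weight:
  x=1 (N4, w=225) cum 225
  x=2 (N2, w=7) cum 232
  x=5 (N5, w=90) cum 322
  x=7 (N3, w=225) cum 547  ← median
  x=20 (N1, w=10) cum 557
  x=25 (N6, w=100) cum 657
⇒ x* = 7
y-coordinate, sorted with cumulative weight:
  y=5 (N5, w=90) cum 90
  y=17 (N4, w=225) cum 315
  y=18 (N3, w=225) cum 540  ← median
  y=19 (N6, w=100) cum 640
  y=24 (N1, w=10) cum 650
  y=24 (N2, w=7) cum 657
⇒ y* = 18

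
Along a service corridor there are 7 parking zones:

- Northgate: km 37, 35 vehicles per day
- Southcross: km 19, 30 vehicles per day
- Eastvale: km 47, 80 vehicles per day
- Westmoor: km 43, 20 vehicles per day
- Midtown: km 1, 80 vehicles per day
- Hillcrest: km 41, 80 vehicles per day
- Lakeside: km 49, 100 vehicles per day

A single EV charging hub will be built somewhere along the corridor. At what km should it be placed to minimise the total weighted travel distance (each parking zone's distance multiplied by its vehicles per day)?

x = 41

For a sum of weighted absolute distances on a line, the optimum is the weighted median (not the mean). Total weight W = 425; half-weight = 212.5.
Sort by position and accumulate weight:
  km 1 (Midtown, w=80) → cum 80
  km 19 (Southcross, w=30) → cum 110
  km 37 (Northgate, w=35) → cum 145
  km 41 (Hillcrest, w=80) → cum 225  ≥ 212.5 → median here
  km 43 (Westmoor, w=20) → cum 245
  km 47 (Eastvale, w=80) → cum 325
  km 49 (Lakeside, w=100) → cum 425
Optimal location: km 41.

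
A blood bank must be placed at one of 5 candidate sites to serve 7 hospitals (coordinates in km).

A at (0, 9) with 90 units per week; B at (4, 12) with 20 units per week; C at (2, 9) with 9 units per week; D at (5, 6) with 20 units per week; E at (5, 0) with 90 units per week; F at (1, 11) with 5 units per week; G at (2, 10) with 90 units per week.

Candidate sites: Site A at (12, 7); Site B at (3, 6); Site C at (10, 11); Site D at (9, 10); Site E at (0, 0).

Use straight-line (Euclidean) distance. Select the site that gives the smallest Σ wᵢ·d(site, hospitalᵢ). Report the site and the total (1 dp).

Total weighted distance at each candidate:
  Site A (12, 7): total = 3405.9
  Site B (3, 6): total = 1539.2
  Site C (10, 11): total = 3113.2
  Site D (9, 10): total = 2739.1
  Site E (0, 0): total = 2725.2
Minimum is at Site B with total 1539.2 km.

Site B, total 1539.2 km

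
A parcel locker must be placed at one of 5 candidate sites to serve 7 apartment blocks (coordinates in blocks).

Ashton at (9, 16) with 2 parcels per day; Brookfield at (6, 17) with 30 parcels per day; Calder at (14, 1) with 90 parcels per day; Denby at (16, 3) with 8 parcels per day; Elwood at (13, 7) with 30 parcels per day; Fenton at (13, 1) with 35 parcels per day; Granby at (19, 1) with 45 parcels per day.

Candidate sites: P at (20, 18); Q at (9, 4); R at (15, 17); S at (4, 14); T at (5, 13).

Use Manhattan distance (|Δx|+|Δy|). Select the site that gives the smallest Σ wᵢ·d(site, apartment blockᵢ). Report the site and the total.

Total weighted distance at each candidate:
  P (20, 18): total = 4888
  Q (9, 4): total = 2328
  R (15, 17): total = 3824
  S (4, 14): total = 4928
  T (5, 13): total = 4512
Minimum is at Q with total 2328 blocks.

Q, total 2328 blocks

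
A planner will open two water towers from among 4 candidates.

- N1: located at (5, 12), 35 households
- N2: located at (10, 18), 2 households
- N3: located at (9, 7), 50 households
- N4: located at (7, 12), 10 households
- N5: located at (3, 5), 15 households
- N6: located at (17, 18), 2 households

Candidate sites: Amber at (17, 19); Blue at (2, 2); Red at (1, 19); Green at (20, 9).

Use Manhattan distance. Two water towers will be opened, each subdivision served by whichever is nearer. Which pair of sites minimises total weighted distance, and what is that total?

Evaluate every pair (each demand assigned to the nearer of the two):
  {Blue, Red}: total = 1229
  {Amber, Blue}: total = 1283
  {Blue, Green}: total = 1327
  {Red, Green}: total = 1449
  {Amber, Red}: total = 1773
  {Amber, Green}: total = 1773
Best pair: {Blue, Red} with total 1229.

{Blue, Red}, total 1229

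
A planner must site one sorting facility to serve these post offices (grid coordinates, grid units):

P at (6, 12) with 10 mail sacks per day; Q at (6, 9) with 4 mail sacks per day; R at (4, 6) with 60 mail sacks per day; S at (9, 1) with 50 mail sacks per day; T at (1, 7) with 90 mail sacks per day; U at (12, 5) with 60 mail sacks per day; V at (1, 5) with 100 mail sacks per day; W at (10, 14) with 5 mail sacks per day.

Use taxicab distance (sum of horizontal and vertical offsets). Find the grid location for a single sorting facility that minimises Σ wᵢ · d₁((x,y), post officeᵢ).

(1, 5)

Manhattan distance separates: Σwᵢ(|x−xᵢ|+|y−yᵢ|) = Σwᵢ|x−xᵢ| + Σwᵢ|y−yᵢ|, so x and y are optimised independently as 1-D weighted medians.
Total weight W = 379; half = 189.5.
x-coordinate, sorted with cumulative weight:
  x=1 (T, w=90) cum 90
  x=1 (V, w=100) cum 190  ← median
  x=4 (R, w=60) cum 250
  x=6 (P, w=10) cum 260
  x=6 (Q, w=4) cum 264
  x=9 (S, w=50) cum 314
  x=10 (W, w=5) cum 319
  x=12 (U, w=60) cum 379
⇒ x* = 1
y-coordinate, sorted with cumulative weight:
  y=1 (S, w=50) cum 50
  y=5 (U, w=60) cum 110
  y=5 (V, w=100) cum 210  ← median
  y=6 (R, w=60) cum 270
  y=7 (T, w=90) cum 360
  y=9 (Q, w=4) cum 364
  y=12 (P, w=10) cum 374
  y=14 (W, w=5) cum 379
⇒ y* = 5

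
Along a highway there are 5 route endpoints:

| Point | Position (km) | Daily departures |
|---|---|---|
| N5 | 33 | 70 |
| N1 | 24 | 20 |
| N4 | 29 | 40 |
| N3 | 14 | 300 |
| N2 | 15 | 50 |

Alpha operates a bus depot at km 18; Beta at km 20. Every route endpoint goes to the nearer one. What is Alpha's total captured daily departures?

The indifferent point is the midpoint (18+20)/2 = 19; route endpoints left of it (closer to Alpha at 18) go to Alpha, those right go to Beta.
  N3 at 14 (w=300) → Alpha
  N2 at 15 (w=50) → Alpha
  N1 at 24 (w=20) → Beta
  N4 at 29 (w=40) → Beta
  N5 at 33 (w=70) → Beta
Alpha captures 350; Beta captures 130.

350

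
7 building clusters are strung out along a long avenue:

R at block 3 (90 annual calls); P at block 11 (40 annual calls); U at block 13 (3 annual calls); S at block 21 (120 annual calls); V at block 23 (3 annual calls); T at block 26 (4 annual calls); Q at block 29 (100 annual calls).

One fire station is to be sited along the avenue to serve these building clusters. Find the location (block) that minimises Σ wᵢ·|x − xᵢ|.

x = 21

For a sum of weighted absolute distances on a line, the optimum is the weighted median (not the mean). Total weight W = 360; half-weight = 180.
Sort by position and accumulate weight:
  block 3 (R, w=90) → cum 90
  block 11 (P, w=40) → cum 130
  block 13 (U, w=3) → cum 133
  block 21 (S, w=120) → cum 253  ≥ 180 → median here
  block 23 (V, w=3) → cum 256
  block 26 (T, w=4) → cum 260
  block 29 (Q, w=100) → cum 360
Optimal location: block 21.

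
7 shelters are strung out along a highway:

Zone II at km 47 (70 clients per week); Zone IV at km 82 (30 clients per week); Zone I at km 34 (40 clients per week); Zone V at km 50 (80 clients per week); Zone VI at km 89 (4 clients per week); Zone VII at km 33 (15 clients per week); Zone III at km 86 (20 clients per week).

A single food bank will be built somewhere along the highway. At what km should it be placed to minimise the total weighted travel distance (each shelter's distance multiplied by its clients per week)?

x = 50

For a sum of weighted absolute distances on a line, the optimum is the weighted median (not the mean). Total weight W = 259; half-weight = 129.5.
Sort by position and accumulate weight:
  km 33 (Zone VII, w=15) → cum 15
  km 34 (Zone I, w=40) → cum 55
  km 47 (Zone II, w=70) → cum 125
  km 50 (Zone V, w=80) → cum 205  ≥ 129.5 → median here
  km 82 (Zone IV, w=30) → cum 235
  km 86 (Zone III, w=20) → cum 255
  km 89 (Zone VI, w=4) → cum 259
Optimal location: km 50.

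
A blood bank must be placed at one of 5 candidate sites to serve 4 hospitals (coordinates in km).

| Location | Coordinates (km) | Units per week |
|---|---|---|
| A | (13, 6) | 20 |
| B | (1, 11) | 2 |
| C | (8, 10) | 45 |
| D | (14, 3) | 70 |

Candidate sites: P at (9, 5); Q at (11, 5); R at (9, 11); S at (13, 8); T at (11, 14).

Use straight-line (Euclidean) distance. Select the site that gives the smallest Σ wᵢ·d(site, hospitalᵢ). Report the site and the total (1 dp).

Q, total 582.8 km

Total weighted distance at each candidate:
  P (9, 5): total = 708.9
  Q (11, 5): total = 582.8
  R (9, 11): total = 868.1
  S (13, 8): total = 664.0
  T (11, 14): total = 1208.9
Minimum is at Q with total 582.8 km.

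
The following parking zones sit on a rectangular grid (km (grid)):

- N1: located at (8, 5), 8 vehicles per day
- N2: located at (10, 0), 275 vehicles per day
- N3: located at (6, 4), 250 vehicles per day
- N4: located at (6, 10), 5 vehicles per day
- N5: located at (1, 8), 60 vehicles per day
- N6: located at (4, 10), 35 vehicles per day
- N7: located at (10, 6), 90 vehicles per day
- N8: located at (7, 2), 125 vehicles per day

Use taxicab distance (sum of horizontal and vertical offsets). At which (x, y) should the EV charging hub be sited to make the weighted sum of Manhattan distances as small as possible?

(7, 4)

Manhattan distance separates: Σwᵢ(|x−xᵢ|+|y−yᵢ|) = Σwᵢ|x−xᵢ| + Σwᵢ|y−yᵢ|, so x and y are optimised independently as 1-D weighted medians.
Total weight W = 848; half = 424.
x-coordinate, sorted with cumulative weight:
  x=1 (N5, w=60) cum 60
  x=4 (N6, w=35) cum 95
  x=6 (N3, w=250) cum 345
  x=6 (N4, w=5) cum 350
  x=7 (N8, w=125) cum 475  ← median
  x=8 (N1, w=8) cum 483
  x=10 (N2, w=275) cum 758
  x=10 (N7, w=90) cum 848
⇒ x* = 7
y-coordinate, sorted with cumulative weight:
  y=0 (N2, w=275) cum 275
  y=2 (N8, w=125) cum 400
  y=4 (N3, w=250) cum 650  ← median
  y=5 (N1, w=8) cum 658
  y=6 (N7, w=90) cum 748
  y=8 (N5, w=60) cum 808
  y=10 (N4, w=5) cum 813
  y=10 (N6, w=35) cum 848
⇒ y* = 4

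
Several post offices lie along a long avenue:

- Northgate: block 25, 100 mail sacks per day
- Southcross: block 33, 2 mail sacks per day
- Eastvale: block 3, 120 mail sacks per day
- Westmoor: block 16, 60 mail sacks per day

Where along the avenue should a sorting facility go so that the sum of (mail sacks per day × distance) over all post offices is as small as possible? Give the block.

For a sum of weighted absolute distances on a line, the optimum is the weighted median (not the mean). Total weight W = 282; half-weight = 141.
Sort by position and accumulate weight:
  block 3 (Eastvale, w=120) → cum 120
  block 16 (Westmoor, w=60) → cum 180  ≥ 141 → median here
  block 25 (Northgate, w=100) → cum 280
  block 33 (Southcross, w=2) → cum 282
Optimal location: block 16.

x = 16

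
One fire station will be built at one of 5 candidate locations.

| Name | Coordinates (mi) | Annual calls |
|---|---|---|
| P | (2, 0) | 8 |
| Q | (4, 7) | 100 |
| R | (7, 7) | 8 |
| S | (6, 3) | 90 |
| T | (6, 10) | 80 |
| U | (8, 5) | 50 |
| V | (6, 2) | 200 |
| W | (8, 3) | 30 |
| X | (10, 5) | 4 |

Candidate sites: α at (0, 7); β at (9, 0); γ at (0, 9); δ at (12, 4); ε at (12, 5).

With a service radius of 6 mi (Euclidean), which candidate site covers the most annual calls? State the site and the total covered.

β, covering 374

Coverage radius r = 6 mi; a point is covered iff (Δx)²+(Δy)² ≤ 6² = 36.
  α (0, 7): covers {Q} → 100
  β (9, 0): covers {S, U, V, W, X} → 374
  γ (0, 9): covers {Q} → 100
  δ (12, 4): covers {R, U, W, X} → 92
  ε (12, 5): covers {R, U, W, X} → 92
Maximum coverage at β: 374 annual calls.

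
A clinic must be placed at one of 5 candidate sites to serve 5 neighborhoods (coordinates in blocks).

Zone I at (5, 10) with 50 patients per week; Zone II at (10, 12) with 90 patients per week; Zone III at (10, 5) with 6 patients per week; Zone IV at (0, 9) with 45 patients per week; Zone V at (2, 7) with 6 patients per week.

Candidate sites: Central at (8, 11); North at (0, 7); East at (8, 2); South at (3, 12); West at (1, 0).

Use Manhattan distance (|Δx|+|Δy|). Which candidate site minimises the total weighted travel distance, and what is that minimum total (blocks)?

Total weighted distance at each candidate:
  Central (8, 11): total = 1028
  North (0, 7): total = 1924
  East (8, 2): total = 2401
  South (3, 12): total = 1220
  West (1, 0): total = 3172
Minimum is at Central with total 1028 blocks.

Central, total 1028 blocks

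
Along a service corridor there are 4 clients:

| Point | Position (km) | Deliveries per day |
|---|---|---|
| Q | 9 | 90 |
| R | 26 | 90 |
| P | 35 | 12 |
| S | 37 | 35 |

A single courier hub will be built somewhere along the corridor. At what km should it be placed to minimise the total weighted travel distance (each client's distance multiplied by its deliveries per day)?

For a sum of weighted absolute distances on a line, the optimum is the weighted median (not the mean). Total weight W = 227; half-weight = 113.5.
Sort by position and accumulate weight:
  km 9 (Q, w=90) → cum 90
  km 26 (R, w=90) → cum 180  ≥ 113.5 → median here
  km 35 (P, w=12) → cum 192
  km 37 (S, w=35) → cum 227
Optimal location: km 26.

x = 26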